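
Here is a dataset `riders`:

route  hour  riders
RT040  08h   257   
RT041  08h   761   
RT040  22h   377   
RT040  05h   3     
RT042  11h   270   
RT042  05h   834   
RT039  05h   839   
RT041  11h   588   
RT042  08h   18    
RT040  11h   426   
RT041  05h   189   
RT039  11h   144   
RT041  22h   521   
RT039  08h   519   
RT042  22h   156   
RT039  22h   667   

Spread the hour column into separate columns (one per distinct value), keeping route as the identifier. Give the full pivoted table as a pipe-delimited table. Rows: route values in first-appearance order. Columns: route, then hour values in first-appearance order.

| route | 08h | 22h | 05h | 11h |
| RT040 | 257 | 377 | 3 | 426 |
| RT041 | 761 | 521 | 189 | 588 |
| RT042 | 18 | 156 | 834 | 270 |
| RT039 | 519 | 667 | 839 | 144 |

Columns: route plus the 4 distinct hour values (08h, 22h, 05h, 11h).
For example, row RT040 column 08h takes riders=257 from the long row (RT040, 08h).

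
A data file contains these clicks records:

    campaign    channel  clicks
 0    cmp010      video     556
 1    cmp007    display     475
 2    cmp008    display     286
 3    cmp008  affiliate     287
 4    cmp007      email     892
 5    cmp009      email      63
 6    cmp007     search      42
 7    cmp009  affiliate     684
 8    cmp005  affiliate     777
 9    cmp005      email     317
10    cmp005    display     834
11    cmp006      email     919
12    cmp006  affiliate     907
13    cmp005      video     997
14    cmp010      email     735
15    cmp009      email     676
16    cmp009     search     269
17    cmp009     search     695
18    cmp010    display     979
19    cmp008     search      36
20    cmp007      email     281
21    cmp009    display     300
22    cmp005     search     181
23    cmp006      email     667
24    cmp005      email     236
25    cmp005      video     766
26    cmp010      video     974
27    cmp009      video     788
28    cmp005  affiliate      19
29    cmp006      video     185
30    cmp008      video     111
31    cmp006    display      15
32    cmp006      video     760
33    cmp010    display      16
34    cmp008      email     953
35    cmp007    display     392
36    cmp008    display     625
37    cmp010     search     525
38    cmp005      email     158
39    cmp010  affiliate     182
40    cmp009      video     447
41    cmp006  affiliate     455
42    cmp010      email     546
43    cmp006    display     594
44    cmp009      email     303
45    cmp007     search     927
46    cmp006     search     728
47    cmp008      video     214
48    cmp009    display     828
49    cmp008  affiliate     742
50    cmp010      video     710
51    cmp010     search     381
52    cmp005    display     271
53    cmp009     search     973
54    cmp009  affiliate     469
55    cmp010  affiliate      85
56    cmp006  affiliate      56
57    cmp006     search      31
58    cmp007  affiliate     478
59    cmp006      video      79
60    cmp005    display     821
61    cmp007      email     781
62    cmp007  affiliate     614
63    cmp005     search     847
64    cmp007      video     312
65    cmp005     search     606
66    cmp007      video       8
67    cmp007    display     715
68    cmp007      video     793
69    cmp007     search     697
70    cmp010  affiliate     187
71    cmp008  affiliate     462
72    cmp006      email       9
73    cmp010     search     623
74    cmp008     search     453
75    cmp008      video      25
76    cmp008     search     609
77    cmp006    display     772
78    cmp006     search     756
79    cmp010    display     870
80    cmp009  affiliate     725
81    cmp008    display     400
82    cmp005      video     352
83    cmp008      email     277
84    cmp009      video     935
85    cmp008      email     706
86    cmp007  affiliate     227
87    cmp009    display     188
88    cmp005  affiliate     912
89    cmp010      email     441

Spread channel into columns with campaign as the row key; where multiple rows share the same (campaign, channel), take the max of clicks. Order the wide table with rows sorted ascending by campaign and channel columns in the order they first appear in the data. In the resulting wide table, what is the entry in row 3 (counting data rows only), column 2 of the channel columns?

715

With rows sorted ascending by campaign, row 3 is campaign=cmp007. channel columns in first-appearance order: video, display, affiliate, email, search; column 2 is display.
Long rows with campaign=cmp007, channel=display: max(475, 392, 715) = 715.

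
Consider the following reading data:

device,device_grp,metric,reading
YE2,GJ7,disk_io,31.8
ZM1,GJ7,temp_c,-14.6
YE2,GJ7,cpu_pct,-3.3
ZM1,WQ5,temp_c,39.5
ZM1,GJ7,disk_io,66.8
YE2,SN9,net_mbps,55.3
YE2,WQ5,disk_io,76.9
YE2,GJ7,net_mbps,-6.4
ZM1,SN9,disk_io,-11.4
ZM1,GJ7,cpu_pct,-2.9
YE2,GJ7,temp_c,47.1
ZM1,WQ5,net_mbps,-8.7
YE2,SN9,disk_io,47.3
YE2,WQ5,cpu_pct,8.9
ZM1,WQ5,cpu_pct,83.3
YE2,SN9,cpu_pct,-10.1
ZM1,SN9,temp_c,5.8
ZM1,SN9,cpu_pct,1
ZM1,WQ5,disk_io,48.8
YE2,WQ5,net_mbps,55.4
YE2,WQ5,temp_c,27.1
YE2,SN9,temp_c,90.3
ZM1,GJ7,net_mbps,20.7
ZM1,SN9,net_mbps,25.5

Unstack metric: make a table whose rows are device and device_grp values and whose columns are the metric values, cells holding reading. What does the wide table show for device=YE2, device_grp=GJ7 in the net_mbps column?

-6.4

Wide layout: rows indexed by device and device_grp, columns are the 4 distinct metric values (disk_io, temp_c, cpu_pct, net_mbps).
Cell (device=YE2, device_grp=GJ7, metric=net_mbps) draws from the long row where device=YE2, device_grp=GJ7 and metric=net_mbps, which has reading=-6.4.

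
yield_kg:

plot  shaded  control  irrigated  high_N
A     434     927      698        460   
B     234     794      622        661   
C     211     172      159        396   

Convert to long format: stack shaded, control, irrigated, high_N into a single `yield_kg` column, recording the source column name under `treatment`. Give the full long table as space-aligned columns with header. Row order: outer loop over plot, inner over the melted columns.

Each (plot, column) pair becomes one row: 3 × 4 = 12 rows.
For example, (A, shaded) → yield_kg=434.

plot  treatment  yield_kg
A     shaded     434     
A     control    927     
A     irrigated  698     
A     high_N     460     
B     shaded     234     
B     control    794     
B     irrigated  622     
B     high_N     661     
C     shaded     211     
C     control    172     
C     irrigated  159     
C     high_N     396     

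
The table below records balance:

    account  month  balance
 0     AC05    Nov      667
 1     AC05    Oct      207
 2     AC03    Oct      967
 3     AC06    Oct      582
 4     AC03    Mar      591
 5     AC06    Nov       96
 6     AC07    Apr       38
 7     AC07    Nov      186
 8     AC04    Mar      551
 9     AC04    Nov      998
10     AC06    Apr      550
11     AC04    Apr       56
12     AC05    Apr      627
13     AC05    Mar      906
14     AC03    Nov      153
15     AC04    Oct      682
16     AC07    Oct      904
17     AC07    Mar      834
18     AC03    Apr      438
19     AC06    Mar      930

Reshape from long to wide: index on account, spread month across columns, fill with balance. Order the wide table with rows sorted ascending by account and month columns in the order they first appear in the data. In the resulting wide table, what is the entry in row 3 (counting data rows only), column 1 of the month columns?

With rows sorted ascending by account, row 3 is account=AC05. month columns in first-appearance order: Nov, Oct, Mar, Apr; column 1 is Nov.
Long rows with account=AC05, month=Nov: balance = 667.

667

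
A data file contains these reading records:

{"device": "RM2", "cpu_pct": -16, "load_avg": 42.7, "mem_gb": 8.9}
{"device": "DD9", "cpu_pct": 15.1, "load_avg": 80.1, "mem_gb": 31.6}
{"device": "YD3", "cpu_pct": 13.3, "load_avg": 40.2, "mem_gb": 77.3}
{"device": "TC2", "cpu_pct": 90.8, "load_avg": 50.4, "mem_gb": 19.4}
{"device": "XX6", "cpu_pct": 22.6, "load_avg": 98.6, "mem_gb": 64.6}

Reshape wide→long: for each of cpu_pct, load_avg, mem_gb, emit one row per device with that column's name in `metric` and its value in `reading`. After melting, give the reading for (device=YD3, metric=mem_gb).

77.3

Unpivoting turns each (device, wide-column) pair into one long row.
The wide cell at row YD3, column mem_gb holds 77.3, so the long row (YD3, mem_gb) has reading=77.3.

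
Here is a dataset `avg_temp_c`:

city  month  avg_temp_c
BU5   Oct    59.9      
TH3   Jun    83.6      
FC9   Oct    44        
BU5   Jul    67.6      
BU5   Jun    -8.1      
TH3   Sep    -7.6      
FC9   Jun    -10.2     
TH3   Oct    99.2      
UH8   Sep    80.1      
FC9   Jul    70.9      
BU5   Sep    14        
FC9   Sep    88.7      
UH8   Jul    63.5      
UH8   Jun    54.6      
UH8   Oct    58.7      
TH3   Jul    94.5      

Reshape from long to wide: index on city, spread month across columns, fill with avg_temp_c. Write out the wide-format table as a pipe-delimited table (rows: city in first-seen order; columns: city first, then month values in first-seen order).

Columns: city plus the 4 distinct month values (Oct, Jun, Jul, Sep).
For example, row BU5 column Oct takes avg_temp_c=59.9 from the long row (BU5, Oct).

| city | Oct | Jun | Jul | Sep |
| BU5 | 59.9 | -8.1 | 67.6 | 14 |
| TH3 | 99.2 | 83.6 | 94.5 | -7.6 |
| FC9 | 44 | -10.2 | 70.9 | 88.7 |
| UH8 | 58.7 | 54.6 | 63.5 | 80.1 |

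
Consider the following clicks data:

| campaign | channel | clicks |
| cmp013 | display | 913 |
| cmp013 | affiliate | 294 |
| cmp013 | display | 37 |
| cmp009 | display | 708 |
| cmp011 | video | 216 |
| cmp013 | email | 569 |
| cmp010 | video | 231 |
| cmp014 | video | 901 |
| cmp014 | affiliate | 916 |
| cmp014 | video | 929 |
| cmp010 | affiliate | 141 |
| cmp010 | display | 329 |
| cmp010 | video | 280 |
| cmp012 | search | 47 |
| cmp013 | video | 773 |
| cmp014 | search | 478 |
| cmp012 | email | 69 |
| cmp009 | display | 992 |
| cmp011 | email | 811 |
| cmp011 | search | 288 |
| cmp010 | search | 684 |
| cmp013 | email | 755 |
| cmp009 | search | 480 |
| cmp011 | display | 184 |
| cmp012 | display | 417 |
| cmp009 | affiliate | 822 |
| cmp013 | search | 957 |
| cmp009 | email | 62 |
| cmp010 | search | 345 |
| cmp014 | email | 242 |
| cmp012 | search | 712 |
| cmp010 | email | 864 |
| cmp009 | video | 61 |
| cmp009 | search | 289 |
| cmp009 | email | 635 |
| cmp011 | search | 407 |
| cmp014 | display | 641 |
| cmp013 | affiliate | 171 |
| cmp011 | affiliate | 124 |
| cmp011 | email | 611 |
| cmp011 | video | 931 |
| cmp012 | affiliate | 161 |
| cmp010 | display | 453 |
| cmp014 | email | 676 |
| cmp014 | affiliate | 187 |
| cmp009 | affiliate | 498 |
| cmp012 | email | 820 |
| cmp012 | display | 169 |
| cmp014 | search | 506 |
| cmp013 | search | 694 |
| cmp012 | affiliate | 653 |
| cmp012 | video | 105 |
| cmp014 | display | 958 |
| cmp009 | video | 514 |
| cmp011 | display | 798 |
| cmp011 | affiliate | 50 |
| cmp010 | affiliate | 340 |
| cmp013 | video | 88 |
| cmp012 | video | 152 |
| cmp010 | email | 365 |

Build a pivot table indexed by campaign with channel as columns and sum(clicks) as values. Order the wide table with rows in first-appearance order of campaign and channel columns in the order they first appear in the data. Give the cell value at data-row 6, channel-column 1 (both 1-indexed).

586

With rows in first-appearance order of campaign, row 6 is campaign=cmp012. channel columns in first-appearance order: display, affiliate, video, email, search; column 1 is display.
Long rows with campaign=cmp012, channel=display: 417 + 169 = 586.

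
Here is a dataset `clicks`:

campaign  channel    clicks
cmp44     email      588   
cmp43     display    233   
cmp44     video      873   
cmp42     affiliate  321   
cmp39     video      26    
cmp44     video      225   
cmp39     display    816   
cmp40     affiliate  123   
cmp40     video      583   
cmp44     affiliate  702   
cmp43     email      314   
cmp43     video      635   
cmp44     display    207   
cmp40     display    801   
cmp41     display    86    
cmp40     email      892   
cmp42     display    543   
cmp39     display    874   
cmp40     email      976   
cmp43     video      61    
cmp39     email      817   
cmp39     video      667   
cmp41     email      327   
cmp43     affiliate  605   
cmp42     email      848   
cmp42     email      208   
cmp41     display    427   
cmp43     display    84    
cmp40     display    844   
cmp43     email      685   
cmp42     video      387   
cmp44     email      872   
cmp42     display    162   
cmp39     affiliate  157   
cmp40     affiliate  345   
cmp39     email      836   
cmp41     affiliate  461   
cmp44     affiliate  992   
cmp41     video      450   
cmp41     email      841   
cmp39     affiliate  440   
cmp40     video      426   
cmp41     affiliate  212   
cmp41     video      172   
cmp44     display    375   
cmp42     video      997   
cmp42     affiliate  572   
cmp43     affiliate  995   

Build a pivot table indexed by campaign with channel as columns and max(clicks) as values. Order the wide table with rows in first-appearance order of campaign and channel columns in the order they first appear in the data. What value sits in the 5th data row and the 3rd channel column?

With rows in first-appearance order of campaign, row 5 is campaign=cmp40. channel columns in first-appearance order: email, display, video, affiliate; column 3 is video.
Long rows with campaign=cmp40, channel=video: max(583, 426) = 583.

583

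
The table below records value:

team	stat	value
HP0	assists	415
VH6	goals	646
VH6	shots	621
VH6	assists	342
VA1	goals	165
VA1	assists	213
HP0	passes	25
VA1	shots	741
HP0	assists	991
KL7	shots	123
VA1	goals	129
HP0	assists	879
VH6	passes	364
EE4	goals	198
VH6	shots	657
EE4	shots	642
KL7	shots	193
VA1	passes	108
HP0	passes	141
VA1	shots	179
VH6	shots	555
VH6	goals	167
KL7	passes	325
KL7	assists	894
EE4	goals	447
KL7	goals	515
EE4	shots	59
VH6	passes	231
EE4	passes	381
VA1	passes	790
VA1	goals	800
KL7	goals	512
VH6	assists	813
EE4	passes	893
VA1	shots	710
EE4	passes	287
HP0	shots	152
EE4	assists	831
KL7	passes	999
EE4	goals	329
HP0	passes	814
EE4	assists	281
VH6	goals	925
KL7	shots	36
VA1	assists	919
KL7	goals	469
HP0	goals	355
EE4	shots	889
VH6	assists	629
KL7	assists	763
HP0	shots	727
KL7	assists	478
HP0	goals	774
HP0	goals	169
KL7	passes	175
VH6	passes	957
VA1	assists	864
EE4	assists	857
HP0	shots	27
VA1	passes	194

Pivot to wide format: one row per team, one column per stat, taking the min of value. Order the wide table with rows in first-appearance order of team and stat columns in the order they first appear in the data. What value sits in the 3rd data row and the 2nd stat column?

With rows in first-appearance order of team, row 3 is team=VA1. stat columns in first-appearance order: assists, goals, shots, passes; column 2 is goals.
Long rows with team=VA1, stat=goals: min(165, 129, 800) = 129.

129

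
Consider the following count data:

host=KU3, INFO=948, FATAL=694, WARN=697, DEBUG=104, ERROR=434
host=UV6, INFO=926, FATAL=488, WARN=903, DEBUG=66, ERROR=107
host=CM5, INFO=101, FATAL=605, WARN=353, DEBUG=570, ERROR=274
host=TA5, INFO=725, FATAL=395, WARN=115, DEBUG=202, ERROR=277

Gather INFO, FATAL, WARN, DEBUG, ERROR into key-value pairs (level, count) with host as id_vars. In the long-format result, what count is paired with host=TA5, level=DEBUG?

202

Unpivoting turns each (host, wide-column) pair into one long row.
The wide cell at row TA5, column DEBUG holds 202, so the long row (TA5, DEBUG) has count=202.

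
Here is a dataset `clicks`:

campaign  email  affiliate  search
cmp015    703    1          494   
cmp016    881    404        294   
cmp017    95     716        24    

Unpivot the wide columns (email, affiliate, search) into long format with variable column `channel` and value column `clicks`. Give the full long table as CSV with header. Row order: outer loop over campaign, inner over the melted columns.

campaign,channel,clicks
cmp015,email,703
cmp015,affiliate,1
cmp015,search,494
cmp016,email,881
cmp016,affiliate,404
cmp016,search,294
cmp017,email,95
cmp017,affiliate,716
cmp017,search,24

Each (campaign, column) pair becomes one row: 3 × 3 = 9 rows.
For example, (cmp015, email) → clicks=703.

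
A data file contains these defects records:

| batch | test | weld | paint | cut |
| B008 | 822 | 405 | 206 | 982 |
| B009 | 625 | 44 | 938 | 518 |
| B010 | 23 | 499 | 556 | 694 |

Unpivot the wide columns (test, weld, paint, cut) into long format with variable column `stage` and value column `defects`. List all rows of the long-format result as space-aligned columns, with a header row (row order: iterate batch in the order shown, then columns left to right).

batch  stage  defects
B008   test   822    
B008   weld   405    
B008   paint  206    
B008   cut    982    
B009   test   625    
B009   weld   44     
B009   paint  938    
B009   cut    518    
B010   test   23     
B010   weld   499    
B010   paint  556    
B010   cut    694    

Each (batch, column) pair becomes one row: 3 × 4 = 12 rows.
For example, (B008, test) → defects=822.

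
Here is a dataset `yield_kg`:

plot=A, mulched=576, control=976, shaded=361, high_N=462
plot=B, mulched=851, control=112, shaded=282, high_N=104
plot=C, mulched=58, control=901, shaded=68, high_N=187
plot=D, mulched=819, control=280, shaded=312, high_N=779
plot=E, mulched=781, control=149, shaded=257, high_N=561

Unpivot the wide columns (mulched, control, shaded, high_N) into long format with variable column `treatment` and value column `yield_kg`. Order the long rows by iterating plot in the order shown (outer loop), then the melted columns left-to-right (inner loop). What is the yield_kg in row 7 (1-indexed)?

282

20 rows total (5 × 4). Row 7: index ⌊(7-1)/4⌋ = 1 into plot → B; (7-1) mod 4 = 2 into the melted columns → shaded.
So row 7 is (B, shaded, 282); yield_kg = 282.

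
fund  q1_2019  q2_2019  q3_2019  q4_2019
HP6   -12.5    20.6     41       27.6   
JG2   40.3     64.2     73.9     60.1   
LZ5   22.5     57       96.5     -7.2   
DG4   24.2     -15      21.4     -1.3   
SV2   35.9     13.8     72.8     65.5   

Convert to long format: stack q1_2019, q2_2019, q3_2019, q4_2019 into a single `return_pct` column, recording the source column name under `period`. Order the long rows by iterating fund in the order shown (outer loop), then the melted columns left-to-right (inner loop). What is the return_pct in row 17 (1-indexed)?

35.9

20 rows total (5 × 4). Row 17: index ⌊(17-1)/4⌋ = 4 into fund → SV2; (17-1) mod 4 = 0 into the melted columns → q1_2019.
So row 17 is (SV2, q1_2019, 35.9); return_pct = 35.9.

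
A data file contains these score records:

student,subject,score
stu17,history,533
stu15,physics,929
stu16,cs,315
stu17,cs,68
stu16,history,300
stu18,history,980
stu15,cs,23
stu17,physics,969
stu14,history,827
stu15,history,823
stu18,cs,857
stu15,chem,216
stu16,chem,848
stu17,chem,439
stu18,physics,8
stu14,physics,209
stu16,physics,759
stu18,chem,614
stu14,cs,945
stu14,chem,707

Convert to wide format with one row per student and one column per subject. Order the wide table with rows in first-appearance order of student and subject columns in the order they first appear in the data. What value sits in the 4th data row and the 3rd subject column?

With rows in first-appearance order of student, row 4 is student=stu18. subject columns in first-appearance order: history, physics, cs, chem; column 3 is cs.
Long rows with student=stu18, subject=cs: score = 857.

857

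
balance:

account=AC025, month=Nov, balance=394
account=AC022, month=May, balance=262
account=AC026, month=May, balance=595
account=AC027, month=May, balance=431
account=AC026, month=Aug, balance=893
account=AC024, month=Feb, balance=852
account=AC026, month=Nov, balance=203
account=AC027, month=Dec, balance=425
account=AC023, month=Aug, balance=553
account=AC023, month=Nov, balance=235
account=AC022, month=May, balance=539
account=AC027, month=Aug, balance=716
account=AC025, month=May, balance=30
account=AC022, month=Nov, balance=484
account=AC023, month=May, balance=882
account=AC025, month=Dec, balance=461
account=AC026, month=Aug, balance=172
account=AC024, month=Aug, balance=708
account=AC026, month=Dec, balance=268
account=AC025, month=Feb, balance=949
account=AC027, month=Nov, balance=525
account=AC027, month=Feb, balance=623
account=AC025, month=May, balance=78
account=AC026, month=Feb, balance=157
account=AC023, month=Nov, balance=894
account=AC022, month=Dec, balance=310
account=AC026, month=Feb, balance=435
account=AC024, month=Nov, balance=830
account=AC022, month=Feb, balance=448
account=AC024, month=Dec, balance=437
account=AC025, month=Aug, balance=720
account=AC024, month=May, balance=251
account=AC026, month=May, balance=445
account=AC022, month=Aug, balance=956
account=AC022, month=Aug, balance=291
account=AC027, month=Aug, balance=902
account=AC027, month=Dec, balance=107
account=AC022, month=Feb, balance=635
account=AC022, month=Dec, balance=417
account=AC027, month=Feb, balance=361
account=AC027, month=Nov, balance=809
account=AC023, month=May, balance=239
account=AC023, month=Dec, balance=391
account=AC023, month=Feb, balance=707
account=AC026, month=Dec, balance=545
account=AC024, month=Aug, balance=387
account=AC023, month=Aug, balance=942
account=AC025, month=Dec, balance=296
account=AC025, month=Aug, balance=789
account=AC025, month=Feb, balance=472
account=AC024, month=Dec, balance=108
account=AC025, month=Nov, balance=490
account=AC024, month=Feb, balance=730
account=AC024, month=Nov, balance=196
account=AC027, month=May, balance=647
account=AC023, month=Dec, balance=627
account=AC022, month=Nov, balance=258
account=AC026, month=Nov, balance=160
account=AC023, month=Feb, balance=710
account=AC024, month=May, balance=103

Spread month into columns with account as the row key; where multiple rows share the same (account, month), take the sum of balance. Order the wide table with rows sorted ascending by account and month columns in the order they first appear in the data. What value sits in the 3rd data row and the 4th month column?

1582

With rows sorted ascending by account, row 3 is account=AC024. month columns in first-appearance order: Nov, May, Aug, Feb, Dec; column 4 is Feb.
Long rows with account=AC024, month=Feb: 852 + 730 = 1582.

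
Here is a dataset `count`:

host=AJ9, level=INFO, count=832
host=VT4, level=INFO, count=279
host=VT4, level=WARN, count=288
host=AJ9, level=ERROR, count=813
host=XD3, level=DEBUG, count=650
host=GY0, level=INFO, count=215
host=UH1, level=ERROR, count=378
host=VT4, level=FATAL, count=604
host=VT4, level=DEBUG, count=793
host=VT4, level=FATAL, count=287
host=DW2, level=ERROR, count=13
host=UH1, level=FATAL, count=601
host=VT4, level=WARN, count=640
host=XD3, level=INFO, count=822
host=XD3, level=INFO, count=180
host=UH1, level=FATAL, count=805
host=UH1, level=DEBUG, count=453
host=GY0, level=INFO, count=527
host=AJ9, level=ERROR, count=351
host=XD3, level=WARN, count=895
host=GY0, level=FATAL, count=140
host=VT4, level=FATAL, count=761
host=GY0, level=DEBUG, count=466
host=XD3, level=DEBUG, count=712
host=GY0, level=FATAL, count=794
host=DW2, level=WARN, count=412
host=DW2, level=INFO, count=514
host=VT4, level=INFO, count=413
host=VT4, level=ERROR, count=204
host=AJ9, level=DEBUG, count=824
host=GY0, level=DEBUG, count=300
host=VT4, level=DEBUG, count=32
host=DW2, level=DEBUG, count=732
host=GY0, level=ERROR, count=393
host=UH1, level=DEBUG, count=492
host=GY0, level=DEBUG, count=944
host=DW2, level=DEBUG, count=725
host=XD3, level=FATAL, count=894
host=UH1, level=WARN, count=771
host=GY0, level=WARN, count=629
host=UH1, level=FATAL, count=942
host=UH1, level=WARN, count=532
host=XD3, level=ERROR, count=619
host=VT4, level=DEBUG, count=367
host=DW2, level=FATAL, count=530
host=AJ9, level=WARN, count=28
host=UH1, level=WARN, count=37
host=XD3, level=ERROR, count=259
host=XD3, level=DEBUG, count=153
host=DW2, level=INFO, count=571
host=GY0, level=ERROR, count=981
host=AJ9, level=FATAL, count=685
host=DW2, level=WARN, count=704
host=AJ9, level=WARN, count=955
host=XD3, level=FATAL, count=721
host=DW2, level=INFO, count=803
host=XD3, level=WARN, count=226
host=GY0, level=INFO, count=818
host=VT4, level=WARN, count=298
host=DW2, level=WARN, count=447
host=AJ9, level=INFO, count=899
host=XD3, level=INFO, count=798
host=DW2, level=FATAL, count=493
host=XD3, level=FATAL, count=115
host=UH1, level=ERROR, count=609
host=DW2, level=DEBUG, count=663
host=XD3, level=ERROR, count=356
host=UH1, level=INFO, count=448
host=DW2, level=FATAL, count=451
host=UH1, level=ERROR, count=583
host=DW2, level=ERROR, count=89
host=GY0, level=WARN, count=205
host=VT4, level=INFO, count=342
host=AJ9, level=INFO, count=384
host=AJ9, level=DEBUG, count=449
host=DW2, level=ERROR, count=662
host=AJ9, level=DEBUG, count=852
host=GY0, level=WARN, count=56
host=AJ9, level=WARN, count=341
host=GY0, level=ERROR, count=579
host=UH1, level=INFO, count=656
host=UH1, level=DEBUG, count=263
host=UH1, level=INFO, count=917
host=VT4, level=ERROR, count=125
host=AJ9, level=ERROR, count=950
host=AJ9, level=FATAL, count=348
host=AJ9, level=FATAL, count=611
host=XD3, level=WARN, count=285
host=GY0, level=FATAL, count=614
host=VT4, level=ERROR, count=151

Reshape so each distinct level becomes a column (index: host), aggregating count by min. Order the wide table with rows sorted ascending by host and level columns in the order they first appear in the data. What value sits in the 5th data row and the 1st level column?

With rows sorted ascending by host, row 5 is host=VT4. level columns in first-appearance order: INFO, WARN, ERROR, DEBUG, FATAL; column 1 is INFO.
Long rows with host=VT4, level=INFO: min(279, 413, 342) = 279.

279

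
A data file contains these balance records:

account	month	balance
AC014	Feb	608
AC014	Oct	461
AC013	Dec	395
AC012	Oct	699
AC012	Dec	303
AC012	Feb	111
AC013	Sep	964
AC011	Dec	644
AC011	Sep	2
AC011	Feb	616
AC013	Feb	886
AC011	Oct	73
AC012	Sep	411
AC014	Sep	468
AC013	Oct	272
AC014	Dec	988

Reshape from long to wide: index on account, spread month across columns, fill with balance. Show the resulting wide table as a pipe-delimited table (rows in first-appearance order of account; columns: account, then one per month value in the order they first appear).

Columns: account plus the 4 distinct month values (Feb, Oct, Dec, Sep).
For example, row AC014 column Feb takes balance=608 from the long row (AC014, Feb).

| account | Feb | Oct | Dec | Sep |
| AC014 | 608 | 461 | 988 | 468 |
| AC013 | 886 | 272 | 395 | 964 |
| AC012 | 111 | 699 | 303 | 411 |
| AC011 | 616 | 73 | 644 | 2 |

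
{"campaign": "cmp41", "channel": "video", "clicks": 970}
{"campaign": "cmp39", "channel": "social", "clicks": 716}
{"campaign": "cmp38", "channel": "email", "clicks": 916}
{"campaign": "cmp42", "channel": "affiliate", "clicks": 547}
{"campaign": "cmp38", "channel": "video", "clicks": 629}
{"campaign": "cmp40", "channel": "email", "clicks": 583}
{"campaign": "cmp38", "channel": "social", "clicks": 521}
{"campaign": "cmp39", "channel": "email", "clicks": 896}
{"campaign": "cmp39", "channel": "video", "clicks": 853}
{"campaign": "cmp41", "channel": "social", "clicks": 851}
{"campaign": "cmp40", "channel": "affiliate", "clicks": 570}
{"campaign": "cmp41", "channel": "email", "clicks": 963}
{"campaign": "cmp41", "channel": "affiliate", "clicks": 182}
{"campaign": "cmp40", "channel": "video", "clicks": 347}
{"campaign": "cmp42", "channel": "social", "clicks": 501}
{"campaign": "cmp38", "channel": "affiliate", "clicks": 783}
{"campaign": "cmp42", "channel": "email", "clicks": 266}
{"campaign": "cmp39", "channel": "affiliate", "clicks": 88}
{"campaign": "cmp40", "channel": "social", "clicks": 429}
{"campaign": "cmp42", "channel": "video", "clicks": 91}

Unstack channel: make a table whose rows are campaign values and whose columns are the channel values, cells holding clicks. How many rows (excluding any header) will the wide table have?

5 distinct campaign values → 5 rows.

5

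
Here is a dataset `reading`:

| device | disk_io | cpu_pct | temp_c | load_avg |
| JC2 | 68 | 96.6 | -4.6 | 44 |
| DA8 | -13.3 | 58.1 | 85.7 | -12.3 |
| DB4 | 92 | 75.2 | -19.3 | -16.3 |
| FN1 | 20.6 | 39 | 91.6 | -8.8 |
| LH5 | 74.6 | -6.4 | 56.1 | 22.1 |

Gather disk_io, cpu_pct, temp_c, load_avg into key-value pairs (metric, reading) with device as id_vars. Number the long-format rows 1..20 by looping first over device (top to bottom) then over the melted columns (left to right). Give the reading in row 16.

-8.8

20 rows total (5 × 4). Row 16: index ⌊(16-1)/4⌋ = 3 into device → FN1; (16-1) mod 4 = 3 into the melted columns → load_avg.
So row 16 is (FN1, load_avg, -8.8); reading = -8.8.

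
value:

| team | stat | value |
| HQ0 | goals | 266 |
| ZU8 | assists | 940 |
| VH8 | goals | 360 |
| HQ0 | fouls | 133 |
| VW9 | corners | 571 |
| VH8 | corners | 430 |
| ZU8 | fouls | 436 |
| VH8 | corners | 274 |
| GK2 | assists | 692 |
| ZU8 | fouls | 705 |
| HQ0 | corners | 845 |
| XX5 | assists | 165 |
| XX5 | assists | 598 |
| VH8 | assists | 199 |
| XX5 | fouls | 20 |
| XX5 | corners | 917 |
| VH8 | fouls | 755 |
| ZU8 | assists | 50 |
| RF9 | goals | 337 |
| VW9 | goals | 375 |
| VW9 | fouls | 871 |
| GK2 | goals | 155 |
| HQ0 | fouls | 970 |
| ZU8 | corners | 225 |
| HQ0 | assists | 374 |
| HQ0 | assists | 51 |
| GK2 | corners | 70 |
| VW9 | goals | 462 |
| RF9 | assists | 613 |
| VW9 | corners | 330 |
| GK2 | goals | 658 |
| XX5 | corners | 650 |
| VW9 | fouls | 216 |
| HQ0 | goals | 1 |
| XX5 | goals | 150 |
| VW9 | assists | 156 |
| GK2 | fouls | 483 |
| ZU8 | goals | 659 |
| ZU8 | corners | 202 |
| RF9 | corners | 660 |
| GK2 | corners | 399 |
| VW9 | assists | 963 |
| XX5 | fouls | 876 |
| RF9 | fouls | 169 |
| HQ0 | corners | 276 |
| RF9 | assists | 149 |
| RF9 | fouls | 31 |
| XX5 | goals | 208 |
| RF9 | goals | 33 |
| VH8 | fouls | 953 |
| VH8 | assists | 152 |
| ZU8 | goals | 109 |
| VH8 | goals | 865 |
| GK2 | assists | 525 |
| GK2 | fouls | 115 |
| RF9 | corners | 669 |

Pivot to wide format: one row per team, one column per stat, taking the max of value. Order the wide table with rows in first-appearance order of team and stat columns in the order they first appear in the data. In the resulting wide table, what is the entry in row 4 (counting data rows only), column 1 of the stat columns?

With rows in first-appearance order of team, row 4 is team=VW9. stat columns in first-appearance order: goals, assists, fouls, corners; column 1 is goals.
Long rows with team=VW9, stat=goals: max(375, 462) = 462.

462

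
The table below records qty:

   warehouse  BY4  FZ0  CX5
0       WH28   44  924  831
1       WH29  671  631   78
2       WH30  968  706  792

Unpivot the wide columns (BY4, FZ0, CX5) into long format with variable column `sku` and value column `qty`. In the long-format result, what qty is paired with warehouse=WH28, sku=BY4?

44

Unpivoting turns each (warehouse, wide-column) pair into one long row.
The wide cell at row WH28, column BY4 holds 44, so the long row (WH28, BY4) has qty=44.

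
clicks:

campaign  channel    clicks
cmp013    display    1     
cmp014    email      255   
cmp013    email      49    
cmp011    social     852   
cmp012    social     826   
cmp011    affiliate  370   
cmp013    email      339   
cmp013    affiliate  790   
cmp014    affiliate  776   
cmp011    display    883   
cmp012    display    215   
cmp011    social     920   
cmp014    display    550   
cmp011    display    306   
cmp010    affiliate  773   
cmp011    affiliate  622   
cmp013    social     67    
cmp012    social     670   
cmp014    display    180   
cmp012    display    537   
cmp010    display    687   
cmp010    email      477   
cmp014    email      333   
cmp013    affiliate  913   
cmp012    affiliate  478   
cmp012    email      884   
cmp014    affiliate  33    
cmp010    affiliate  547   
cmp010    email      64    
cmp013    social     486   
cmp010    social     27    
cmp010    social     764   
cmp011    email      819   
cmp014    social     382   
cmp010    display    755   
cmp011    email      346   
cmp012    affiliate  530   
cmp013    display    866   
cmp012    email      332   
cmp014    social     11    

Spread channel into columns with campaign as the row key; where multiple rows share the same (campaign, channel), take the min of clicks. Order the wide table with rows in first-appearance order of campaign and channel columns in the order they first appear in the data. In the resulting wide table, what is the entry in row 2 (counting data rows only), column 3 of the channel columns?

11

With rows in first-appearance order of campaign, row 2 is campaign=cmp014. channel columns in first-appearance order: display, email, social, affiliate; column 3 is social.
Long rows with campaign=cmp014, channel=social: min(382, 11) = 11.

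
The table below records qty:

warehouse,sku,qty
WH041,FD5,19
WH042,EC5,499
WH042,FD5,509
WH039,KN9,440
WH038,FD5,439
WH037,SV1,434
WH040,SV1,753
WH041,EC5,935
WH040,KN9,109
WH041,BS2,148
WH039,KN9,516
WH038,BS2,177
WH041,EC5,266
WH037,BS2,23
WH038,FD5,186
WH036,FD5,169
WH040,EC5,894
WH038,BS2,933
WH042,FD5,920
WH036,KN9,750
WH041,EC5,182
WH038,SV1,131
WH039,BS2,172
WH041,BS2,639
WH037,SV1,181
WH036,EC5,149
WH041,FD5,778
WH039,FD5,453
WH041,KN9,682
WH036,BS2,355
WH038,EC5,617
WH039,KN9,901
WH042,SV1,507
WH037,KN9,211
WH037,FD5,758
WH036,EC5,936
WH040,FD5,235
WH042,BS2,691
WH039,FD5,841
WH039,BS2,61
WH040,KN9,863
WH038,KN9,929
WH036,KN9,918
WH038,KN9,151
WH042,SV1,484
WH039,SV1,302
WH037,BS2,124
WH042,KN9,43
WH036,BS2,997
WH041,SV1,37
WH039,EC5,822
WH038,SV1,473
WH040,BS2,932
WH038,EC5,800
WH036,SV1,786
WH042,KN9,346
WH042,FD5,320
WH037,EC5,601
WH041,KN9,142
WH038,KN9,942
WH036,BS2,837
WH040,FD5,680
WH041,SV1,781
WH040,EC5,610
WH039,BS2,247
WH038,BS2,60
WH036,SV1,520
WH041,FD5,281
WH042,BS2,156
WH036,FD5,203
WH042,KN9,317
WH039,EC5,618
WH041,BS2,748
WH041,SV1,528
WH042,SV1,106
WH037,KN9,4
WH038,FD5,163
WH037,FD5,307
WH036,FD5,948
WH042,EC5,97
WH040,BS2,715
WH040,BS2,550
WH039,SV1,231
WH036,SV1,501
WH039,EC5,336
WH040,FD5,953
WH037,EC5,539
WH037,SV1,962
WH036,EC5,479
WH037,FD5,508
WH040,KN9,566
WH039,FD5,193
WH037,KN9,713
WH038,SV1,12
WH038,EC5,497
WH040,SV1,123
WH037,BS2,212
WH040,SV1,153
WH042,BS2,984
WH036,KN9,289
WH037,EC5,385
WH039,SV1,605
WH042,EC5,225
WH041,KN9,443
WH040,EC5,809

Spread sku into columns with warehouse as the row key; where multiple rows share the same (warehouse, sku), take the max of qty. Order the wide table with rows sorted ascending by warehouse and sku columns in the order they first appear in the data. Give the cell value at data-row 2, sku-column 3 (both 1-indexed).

With rows sorted ascending by warehouse, row 2 is warehouse=WH037. sku columns in first-appearance order: FD5, EC5, KN9, SV1, BS2; column 3 is KN9.
Long rows with warehouse=WH037, sku=KN9: max(211, 4, 713) = 713.

713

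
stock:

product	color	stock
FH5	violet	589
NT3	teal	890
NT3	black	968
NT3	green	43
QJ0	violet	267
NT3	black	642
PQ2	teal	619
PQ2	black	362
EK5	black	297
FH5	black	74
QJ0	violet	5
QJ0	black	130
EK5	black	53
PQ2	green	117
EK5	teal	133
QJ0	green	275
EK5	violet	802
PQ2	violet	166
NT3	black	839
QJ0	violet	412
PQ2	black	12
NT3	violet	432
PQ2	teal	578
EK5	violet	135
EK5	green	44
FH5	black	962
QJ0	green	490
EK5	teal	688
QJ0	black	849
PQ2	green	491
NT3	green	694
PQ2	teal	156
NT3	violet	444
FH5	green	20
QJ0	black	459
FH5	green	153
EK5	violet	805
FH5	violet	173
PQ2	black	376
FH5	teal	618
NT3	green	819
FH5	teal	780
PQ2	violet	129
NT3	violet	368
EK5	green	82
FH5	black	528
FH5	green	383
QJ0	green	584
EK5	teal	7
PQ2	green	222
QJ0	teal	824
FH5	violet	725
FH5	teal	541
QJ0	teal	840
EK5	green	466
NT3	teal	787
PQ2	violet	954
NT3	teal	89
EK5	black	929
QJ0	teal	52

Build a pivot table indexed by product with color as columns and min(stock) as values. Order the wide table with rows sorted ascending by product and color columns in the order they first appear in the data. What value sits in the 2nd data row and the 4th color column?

20

With rows sorted ascending by product, row 2 is product=FH5. color columns in first-appearance order: violet, teal, black, green; column 4 is green.
Long rows with product=FH5, color=green: min(20, 153, 383) = 20.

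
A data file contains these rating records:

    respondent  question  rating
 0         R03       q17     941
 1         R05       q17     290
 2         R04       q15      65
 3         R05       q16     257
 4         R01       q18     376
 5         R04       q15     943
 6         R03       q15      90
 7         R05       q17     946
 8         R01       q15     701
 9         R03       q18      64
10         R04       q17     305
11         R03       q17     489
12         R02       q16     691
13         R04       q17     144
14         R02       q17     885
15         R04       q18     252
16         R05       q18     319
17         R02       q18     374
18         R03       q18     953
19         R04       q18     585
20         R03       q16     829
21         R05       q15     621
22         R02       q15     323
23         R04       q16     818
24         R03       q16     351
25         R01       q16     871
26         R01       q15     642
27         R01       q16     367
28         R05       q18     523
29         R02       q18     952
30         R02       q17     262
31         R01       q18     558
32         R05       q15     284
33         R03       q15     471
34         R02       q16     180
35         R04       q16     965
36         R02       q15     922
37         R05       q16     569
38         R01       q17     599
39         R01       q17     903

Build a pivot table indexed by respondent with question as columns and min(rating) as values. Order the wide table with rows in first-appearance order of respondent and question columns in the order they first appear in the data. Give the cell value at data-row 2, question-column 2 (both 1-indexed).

284

With rows in first-appearance order of respondent, row 2 is respondent=R05. question columns in first-appearance order: q17, q15, q16, q18; column 2 is q15.
Long rows with respondent=R05, question=q15: min(621, 284) = 284.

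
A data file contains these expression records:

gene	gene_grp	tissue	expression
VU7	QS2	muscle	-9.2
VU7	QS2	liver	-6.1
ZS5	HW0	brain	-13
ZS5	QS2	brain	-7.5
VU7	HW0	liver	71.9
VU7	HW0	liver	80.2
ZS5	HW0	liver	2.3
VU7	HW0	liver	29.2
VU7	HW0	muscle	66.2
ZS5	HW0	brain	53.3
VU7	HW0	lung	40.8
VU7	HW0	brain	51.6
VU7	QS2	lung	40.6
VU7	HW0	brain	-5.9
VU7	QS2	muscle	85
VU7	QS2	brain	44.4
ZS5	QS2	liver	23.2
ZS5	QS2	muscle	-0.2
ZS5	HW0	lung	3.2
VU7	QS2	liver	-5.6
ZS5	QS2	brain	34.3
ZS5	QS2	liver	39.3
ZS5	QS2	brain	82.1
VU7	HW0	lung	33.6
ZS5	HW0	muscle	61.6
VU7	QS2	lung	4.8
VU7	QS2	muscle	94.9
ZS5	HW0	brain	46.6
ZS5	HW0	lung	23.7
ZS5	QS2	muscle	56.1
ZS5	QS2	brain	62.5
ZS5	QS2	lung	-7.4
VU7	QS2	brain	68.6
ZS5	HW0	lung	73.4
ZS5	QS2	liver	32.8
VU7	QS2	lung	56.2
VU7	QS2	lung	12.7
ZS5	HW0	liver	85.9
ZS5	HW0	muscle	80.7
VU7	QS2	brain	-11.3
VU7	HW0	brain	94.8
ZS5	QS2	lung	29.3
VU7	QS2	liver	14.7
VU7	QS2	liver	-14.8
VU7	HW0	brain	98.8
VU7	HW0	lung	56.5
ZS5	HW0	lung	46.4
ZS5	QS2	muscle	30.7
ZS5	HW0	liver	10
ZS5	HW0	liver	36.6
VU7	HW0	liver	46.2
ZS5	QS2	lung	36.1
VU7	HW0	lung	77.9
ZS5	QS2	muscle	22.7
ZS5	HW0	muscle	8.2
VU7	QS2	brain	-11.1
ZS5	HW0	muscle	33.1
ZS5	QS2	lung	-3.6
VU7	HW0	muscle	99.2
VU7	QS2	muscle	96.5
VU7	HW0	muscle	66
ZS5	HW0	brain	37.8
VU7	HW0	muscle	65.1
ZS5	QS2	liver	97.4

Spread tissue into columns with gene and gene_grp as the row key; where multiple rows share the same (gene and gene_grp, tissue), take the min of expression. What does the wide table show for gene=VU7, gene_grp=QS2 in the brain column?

-11.3

Rows with gene=VU7, gene_grp=QS2 and tissue=brain: expression values are 44.4, 68.6, -11.3, -11.1.
min(44.4, 68.6, -11.3, -11.1) = -11.3.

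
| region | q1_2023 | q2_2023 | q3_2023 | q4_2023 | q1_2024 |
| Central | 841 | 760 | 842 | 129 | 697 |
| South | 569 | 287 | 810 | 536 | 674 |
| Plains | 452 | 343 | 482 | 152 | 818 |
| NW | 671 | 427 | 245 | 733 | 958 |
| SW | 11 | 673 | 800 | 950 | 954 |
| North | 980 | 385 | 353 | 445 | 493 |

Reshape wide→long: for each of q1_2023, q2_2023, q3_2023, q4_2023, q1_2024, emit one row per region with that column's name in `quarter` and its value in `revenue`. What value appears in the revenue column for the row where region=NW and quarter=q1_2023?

671

Unpivoting turns each (region, wide-column) pair into one long row.
The wide cell at row NW, column q1_2023 holds 671, so the long row (NW, q1_2023) has revenue=671.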